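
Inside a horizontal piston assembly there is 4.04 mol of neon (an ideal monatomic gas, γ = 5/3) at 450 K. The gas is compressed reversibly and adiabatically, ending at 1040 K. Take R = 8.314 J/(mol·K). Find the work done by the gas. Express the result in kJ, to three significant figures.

Adiabatic ⇒ Q = 0, so W_by = −ΔU = nCᵥ(T₁ − T₂).
Cᵥ = 3R/2 = 12.47 J/(mol·K).
W = (4.04)(12.47)(450 − 1040) = -29726 J.

W ≈ -29.7 kJ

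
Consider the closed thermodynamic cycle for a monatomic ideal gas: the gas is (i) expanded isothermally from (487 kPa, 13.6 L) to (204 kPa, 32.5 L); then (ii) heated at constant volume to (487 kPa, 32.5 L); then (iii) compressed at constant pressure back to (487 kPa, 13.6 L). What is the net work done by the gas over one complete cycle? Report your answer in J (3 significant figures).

W_net ≈ -3430 J

Leg (i): W = PᵢVᵢ ln(V_f/Vᵢ) = (6623) ln(32.5/13.6) = 5770 J.
Leg (ii): W = 0.
Leg (iii): W = PΔV = (487)(13.6 − 32.5) = -9204 J.
W_net = 5770 − 9204 = -3434 J.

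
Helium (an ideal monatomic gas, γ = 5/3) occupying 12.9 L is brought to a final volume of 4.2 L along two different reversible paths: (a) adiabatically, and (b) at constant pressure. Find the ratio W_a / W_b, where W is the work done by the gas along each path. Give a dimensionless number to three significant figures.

W_a / W_b ≈ 2.48

Path (a) adiabatic: W = P₁V₁(1 − (V₁/V₂)^(γ−1))/(γ−1) → W_a/(P₁V₁) = -1.669.
Path (b) isobaric: W = P₁(V₂ − V₁) → W_b/(P₁V₁) = -0.6744.
W_a / W_b = -1.669 / -0.6744 = 2.475.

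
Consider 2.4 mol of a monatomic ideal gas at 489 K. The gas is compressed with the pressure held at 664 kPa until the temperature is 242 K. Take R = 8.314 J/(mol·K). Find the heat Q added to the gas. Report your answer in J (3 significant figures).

Isobaric: W = nRΔT = (2.4)(8.314)(-247) = -4929 J.
ΔU = nCᵥΔT with Cᵥ = 3R/2: ΔU = (2.4)(12.47)(-247) = -7393 J.
Q = ΔU + W = -7393 − 4929 = -12321 J.

Q ≈ -12300 J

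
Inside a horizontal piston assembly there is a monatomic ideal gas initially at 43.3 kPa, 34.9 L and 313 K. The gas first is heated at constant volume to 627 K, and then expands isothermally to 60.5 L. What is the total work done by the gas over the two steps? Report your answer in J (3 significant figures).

W_total ≈ 1670 J

Step 1 (isochoric): W = 0 (constant volume).
After step 1: P = 86.74 kPa (V unchanged).
Step 2 (isothermal): W = P₁V₁ ln(V₂/V₁) = (3027) ln(60.5/34.9) = 1665 J.
W_total = 0 + 1665 = 1665 J.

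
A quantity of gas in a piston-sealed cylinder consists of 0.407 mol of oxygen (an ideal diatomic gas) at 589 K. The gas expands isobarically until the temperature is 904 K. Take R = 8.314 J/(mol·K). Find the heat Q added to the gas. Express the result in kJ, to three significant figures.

Q ≈ 3.73 kJ

Isobaric: W = nRΔT = (0.407)(8.314)(315) = 1066 J.
ΔU = nCᵥΔT with Cᵥ = 5R/2: ΔU = (0.407)(20.79)(315) = 2665 J.
Q = ΔU + W = 2665 + 1066 = 3731 J.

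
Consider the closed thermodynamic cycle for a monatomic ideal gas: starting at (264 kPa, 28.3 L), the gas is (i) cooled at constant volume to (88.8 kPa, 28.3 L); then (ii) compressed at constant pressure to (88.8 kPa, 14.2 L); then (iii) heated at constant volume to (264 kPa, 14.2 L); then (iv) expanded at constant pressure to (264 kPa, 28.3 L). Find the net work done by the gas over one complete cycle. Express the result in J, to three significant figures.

W_net ≈ 2470 J

Constant-volume legs do no work.
W(ii) = (88.8)(14.2 − 28.3) = -1252 J; W(iv) = (264)(28.3 − 14.2) = 3722 J.
W_net = -1252 + 3722 = 2470 J (the clockwise enclosed area).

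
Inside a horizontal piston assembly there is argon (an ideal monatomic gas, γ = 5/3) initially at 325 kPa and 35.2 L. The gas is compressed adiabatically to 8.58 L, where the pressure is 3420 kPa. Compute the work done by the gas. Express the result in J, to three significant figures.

Adiabatic: W = (P₁V₁ − P₂V₂)/(γ − 1) with γ = 5/3.
P₁V₁ = 11440 J, P₂V₂ = 29344 J.
W = (11440 − 29344) / 0.6667 = -26855 J.

W ≈ -26900 J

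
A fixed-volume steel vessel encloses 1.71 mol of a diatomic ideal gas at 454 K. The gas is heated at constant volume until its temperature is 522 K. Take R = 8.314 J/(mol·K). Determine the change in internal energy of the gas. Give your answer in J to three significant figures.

Constant volume ⇒ W = 0, so Q = ΔU = nCᵥΔT with Cᵥ = 5R/2 = 20.79 J/(mol·K).
ΔU = (1.71)(20.79)(522 − 454) = 2417 J.

ΔU ≈ 2420 J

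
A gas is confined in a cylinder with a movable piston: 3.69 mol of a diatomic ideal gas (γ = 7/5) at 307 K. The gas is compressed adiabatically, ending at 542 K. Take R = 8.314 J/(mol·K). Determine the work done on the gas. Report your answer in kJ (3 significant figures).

Adiabatic ⇒ Q = 0, so W_by = −ΔU = nCᵥ(T₁ − T₂).
Cᵥ = 5R/2 = 20.79 J/(mol·K).
W = (3.69)(20.79)(307 − 542) = -18024 J.
Work on gas = −W_by = 18024 J.

W ≈ 18.0 kJ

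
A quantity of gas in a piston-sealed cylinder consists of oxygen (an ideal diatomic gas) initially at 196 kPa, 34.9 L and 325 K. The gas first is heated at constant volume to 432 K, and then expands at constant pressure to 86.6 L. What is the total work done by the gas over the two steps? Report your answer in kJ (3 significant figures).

Step 1 (isochoric): W = 0 (constant volume).
After step 1: P = 260.5 kPa (V unchanged).
Step 2 (isobaric): W = PΔV = (260.5 kPa)(86.6 − 34.9 L) = 13469 J.
W_total = 0 + 13469 = 13469 J.

W_total ≈ 13.5 kJ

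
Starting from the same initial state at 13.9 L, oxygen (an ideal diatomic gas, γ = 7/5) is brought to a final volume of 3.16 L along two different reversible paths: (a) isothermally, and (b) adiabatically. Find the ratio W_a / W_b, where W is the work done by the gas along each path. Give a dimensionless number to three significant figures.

W_a / W_b ≈ 0.733

Path (a) isothermal: W = P₁V₁ ln(V₂/V₁) → W_a/(P₁V₁) = -1.481.
Path (b) adiabatic: W = P₁V₁(1 − (V₁/V₂)^(γ−1))/(γ−1) → W_b/(P₁V₁) = -2.021.
W_a / W_b = -1.481 / -2.021 = 0.7328.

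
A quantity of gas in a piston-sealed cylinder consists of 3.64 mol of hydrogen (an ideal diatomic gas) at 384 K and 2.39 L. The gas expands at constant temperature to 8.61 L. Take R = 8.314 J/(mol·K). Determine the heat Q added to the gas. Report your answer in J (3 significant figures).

Isothermal ⇒ ΔU = 0, so Q = W = nRT ln(V₂/V₁).
Q = (3.64)(8.314)(384) ln(8.61/2.39) = 11621 × 1.282 = 14894 J.

Q ≈ 14900 J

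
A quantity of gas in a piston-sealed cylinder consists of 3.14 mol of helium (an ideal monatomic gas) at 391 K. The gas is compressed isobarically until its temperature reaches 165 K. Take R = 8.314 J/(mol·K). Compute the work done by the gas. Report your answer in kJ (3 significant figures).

Isobaric: W = P ΔV = nR ΔT.
W = (3.14)(8.314)(165 − 391) = -5900 J.

W ≈ -5.90 kJ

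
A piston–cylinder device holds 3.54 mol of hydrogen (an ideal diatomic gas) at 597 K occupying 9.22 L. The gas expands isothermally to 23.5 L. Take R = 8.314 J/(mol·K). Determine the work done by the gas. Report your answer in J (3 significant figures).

W ≈ 16400 J

Isothermal: W = nRT ln(V₂/V₁).
W = (3.54)(8.314)(597) × ln(23.5/9.22)
  = 17571 × 0.9356
W_by_gas = 16440 J.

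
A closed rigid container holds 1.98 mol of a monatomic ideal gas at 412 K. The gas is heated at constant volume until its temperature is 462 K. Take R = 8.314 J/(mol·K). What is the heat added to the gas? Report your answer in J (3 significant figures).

Q ≈ 1230 J

Constant volume ⇒ W = 0, so Q = ΔU = nCᵥΔT with Cᵥ = 3R/2 = 12.47 J/(mol·K).
ΔU = (1.98)(12.47)(462 − 412) = 1235 J.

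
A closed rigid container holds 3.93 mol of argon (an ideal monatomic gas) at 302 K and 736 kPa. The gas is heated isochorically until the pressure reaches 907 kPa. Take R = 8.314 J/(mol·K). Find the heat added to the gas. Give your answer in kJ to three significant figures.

Q ≈ 3.44 kJ

Constant volume ⇒ W = 0, so Q = ΔU = nCᵥΔT with Cᵥ = 3R/2 = 12.47 J/(mol·K).
At constant V, T₂/T₁ = P₂/P₁ ⇒ ΔT = T₁(P₂/P₁ − 1) = 302·(907/736 − 1) = 70.17 K.
ΔU = (3.93)(12.47)(70.17) = 3439 J.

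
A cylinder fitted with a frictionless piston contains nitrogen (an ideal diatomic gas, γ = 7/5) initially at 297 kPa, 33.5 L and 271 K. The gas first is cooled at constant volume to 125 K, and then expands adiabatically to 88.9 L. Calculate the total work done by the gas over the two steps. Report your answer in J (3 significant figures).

W_total ≈ 3710 J

Step 1 (isochoric): W = 0 (constant volume).
After step 1: P = 137 kPa (V unchanged).
Step 2 (adiabatic): W = (P₁V₁ − P₂V₂)/(γ−1) = (4589 − 3106)/0.4 = 3708 J.
W_total = 0 + 3708 = 3708 J.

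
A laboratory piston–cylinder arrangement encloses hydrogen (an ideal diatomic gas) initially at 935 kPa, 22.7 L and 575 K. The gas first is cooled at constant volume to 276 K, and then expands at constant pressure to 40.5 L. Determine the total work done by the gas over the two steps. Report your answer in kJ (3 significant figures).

W_total ≈ 7.99 kJ

Step 1 (isochoric): W = 0 (constant volume).
After step 1: P = 448.8 kPa (V unchanged).
Step 2 (isobaric): W = PΔV = (448.8 kPa)(40.5 − 22.7 L) = 7989 J.
W_total = 0 + 7989 = 7989 J.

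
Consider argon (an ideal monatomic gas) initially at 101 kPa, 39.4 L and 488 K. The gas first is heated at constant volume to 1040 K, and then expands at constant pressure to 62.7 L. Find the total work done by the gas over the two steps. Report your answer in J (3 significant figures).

W_total ≈ 5020 J

Step 1 (isochoric): W = 0 (constant volume).
After step 1: P = 215.2 kPa (V unchanged).
Step 2 (isobaric): W = PΔV = (215.2 kPa)(62.7 − 39.4 L) = 5015 J.
W_total = 0 + 5015 = 5015 J.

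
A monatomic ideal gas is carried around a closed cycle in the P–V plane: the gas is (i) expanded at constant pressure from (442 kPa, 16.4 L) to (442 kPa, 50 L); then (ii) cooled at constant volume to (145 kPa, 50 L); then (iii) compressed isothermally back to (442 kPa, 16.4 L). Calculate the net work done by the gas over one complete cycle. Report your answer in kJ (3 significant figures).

W_net ≈ 6.77 kJ

Leg (i): W = PΔV = (442)(50 − 16.4) = 14851 J.
Leg (ii): W = 0.
Leg (iii): W = PᵢVᵢ ln(V_f/Vᵢ) = (7250) ln(16.4/50) = -8082 J.
W_net = 14851 − 8082 = 6769 J.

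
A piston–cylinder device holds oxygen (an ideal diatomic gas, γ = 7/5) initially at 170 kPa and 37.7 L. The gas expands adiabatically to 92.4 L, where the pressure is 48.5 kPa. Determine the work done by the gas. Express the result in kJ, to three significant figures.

Adiabatic: W = (P₁V₁ − P₂V₂)/(γ − 1) with γ = 7/5.
P₁V₁ = 6409 J, P₂V₂ = 4481 J.
W = (6409 − 4481) / 0.4 = 4819 J.

W ≈ 4.82 kJ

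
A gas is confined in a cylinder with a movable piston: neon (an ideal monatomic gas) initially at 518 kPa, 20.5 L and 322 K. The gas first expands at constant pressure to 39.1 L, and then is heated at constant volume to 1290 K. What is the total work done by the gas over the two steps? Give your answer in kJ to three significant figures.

W_total ≈ 9.63 kJ

Step 1 (isobaric): W = PΔV = (518 kPa)(39.1 − 20.5 L) = 9635 J.
Step 2 (isochoric): W = 0 (constant volume).
W_total = 9635 + 0 = 9635 J.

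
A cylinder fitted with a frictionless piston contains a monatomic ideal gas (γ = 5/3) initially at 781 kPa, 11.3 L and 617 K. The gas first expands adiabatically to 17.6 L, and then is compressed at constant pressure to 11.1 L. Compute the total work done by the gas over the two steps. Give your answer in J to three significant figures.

Step 1 (adiabatic): W = (P₁V₁ − P₂V₂)/(γ−1) = (8825 − 6568)/0.667 = 3386 J.
After step 1: P = 373.2 kPa, V = 17.6 L, T = 459.2 K.
Step 2 (isobaric): W = PΔV = (373.2 kPa)(11.1 − 17.6 L) = -2426 J.
W_total = 3386 − 2426 = 960.1 J.

W_total ≈ 960 J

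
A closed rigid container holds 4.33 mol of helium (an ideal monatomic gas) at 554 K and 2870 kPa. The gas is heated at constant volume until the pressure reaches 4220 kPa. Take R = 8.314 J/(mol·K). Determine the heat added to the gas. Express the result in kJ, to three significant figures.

Q ≈ 14.1 kJ

Constant volume ⇒ W = 0, so Q = ΔU = nCᵥΔT with Cᵥ = 3R/2 = 12.47 J/(mol·K).
At constant V, T₂/T₁ = P₂/P₁ ⇒ ΔT = T₁(P₂/P₁ − 1) = 554·(4220/2870 − 1) = 260.6 K.
ΔU = (4.33)(12.47)(260.6) = 14072 J.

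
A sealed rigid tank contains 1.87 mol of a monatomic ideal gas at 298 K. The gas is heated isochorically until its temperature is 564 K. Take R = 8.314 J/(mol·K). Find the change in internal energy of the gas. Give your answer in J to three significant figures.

Constant volume ⇒ W = 0, so Q = ΔU = nCᵥΔT with Cᵥ = 3R/2 = 12.47 J/(mol·K).
ΔU = (1.87)(12.47)(564 − 298) = 6203 J.

ΔU ≈ 6200 J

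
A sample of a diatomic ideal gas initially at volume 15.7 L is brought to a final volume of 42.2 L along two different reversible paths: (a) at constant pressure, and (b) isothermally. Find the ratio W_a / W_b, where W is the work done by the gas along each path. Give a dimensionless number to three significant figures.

Path (a) isobaric: W = P₁(V₂ − V₁) → W_a/(P₁V₁) = 1.688.
Path (b) isothermal: W = P₁V₁ ln(V₂/V₁) → W_b/(P₁V₁) = 0.9888.
W_a / W_b = 1.688 / 0.9888 = 1.707.

W_a / W_b ≈ 1.71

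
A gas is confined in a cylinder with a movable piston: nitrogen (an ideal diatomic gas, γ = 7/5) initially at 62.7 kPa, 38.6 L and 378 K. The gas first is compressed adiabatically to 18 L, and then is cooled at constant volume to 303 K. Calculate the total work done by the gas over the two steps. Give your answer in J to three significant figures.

W_total ≈ -2160 J

Step 1 (adiabatic): W = (P₁V₁ − P₂V₂)/(γ−1) = (2420 − 3284)/0.4 = -2159 J.
Step 2 (isochoric): W = 0 (constant volume).
W_total = -2159 + 0 = -2159 J.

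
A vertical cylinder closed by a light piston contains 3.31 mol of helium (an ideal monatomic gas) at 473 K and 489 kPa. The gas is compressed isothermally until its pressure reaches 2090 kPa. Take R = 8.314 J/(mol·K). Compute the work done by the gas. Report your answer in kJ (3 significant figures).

Isothermal process: W = nRT ln(V₂/V₁) = nRT ln(P₁/P₂).
W = (3.31)(8.314)(473) × ln(489/2090)
  = 13017 × ln(0.234) = 13017 × -1.453
W_by_gas = -18907 J.

W ≈ -18.9 kJ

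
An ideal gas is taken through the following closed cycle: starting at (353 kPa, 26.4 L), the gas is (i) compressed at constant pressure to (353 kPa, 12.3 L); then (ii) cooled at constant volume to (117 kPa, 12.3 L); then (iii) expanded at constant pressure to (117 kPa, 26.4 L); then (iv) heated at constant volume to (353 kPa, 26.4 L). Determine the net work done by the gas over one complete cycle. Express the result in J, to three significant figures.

W_net ≈ -3330 J

Constant-volume legs do no work.
W(i) = (353)(12.3 − 26.4) = -4977 J; W(iii) = (117)(26.4 − 12.3) = 1650 J.
W_net = -4977 + 1650 = -3328 J (the counter-clockwise enclosed area).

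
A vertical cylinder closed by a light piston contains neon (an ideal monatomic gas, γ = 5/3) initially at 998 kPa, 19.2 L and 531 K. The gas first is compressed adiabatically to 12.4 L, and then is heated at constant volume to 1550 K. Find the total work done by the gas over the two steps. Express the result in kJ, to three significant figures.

Step 1 (adiabatic): W = (P₁V₁ − P₂V₂)/(γ−1) = (19162 − 25646)/0.667 = -9726 J.
Step 2 (isochoric): W = 0 (constant volume).
W_total = -9726 + 0 = -9726 J.

W_total ≈ -9.73 kJ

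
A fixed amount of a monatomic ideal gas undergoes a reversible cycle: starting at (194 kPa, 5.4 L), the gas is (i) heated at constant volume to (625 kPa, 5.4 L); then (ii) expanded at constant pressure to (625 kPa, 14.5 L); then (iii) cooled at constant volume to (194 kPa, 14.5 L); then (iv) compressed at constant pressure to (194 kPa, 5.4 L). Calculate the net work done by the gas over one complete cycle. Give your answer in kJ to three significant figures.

W_net ≈ 3.92 kJ

Constant-volume legs do no work.
W(ii) = (625)(14.5 − 5.4) = 5688 J; W(iv) = (194)(5.4 − 14.5) = -1765 J.
W_net = 5688 − 1765 = 3922 J (the clockwise enclosed area).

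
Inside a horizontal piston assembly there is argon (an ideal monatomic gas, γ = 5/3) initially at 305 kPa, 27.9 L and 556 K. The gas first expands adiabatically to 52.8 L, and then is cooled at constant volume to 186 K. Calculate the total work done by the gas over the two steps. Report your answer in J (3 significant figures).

Step 1 (adiabatic): W = (P₁V₁ − P₂V₂)/(γ−1) = (8510 − 5562)/0.667 = 4422 J.
Step 2 (isochoric): W = 0 (constant volume).
W_total = 4422 + 0 = 4422 J.

W_total ≈ 4420 J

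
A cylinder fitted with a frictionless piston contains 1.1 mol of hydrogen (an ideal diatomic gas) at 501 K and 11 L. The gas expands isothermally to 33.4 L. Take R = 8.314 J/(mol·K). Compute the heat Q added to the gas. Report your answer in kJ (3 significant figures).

Q ≈ 5.09 kJ

Isothermal ⇒ ΔU = 0, so Q = W = nRT ln(V₂/V₁).
Q = (1.1)(8.314)(501) ln(33.4/11) = 4582 × 1.111 = 5089 J.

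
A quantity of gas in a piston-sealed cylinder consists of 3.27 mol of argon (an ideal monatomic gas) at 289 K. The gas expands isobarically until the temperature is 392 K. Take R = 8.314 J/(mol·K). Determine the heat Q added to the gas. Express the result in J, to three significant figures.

Q ≈ 7000 J

Isobaric: W = nRΔT = (3.27)(8.314)(103) = 2800 J.
ΔU = nCᵥΔT with Cᵥ = 3R/2: ΔU = (3.27)(12.47)(103) = 4200 J.
Q = ΔU + W = 4200 + 2800 = 7001 J.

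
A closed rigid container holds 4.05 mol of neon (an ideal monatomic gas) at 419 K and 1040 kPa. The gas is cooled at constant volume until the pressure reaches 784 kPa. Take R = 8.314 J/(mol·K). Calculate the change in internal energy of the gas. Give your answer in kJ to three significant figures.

Constant volume ⇒ W = 0, so Q = ΔU = nCᵥΔT with Cᵥ = 3R/2 = 12.47 J/(mol·K).
At constant V, T₂/T₁ = P₂/P₁ ⇒ ΔT = T₁(P₂/P₁ − 1) = 419·(784/1040 − 1) = -103.1 K.
ΔU = (4.05)(12.47)(-103.1) = -5209 J.

ΔU ≈ -5.21 kJ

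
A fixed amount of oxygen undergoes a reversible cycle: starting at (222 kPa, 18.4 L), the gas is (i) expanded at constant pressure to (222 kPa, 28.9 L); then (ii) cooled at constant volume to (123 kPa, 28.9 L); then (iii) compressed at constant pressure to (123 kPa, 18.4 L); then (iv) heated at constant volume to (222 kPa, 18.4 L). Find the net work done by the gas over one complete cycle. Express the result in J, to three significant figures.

Constant-volume legs do no work.
W(i) = (222)(28.9 − 18.4) = 2331 J; W(iii) = (123)(18.4 − 28.9) = -1292 J.
W_net = 2331 − 1292 = 1040 J (the clockwise enclosed area).

W_net ≈ 1040 J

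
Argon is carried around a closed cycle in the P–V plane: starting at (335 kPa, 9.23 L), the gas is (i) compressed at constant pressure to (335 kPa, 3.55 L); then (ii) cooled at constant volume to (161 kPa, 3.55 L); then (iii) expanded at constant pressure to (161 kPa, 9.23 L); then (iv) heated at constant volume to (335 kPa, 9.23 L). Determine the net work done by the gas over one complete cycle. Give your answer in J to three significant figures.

W_net ≈ -988 J

Constant-volume legs do no work.
W(i) = (335)(3.55 − 9.23) = -1903 J; W(iii) = (161)(9.23 − 3.55) = 914.5 J.
W_net = -1903 + 914.5 = -988.3 J (the counter-clockwise enclosed area).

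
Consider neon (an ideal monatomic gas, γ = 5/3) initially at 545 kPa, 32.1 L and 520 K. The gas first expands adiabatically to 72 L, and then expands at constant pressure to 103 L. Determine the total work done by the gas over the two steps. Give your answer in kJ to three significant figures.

W_total ≈ 15.3 kJ

Step 1 (adiabatic): W = (P₁V₁ − P₂V₂)/(γ−1) = (17494 − 10210)/0.667 = 10927 J.
After step 1: P = 141.8 kPa, V = 72 L, T = 303.5 K.
Step 2 (isobaric): W = PΔV = (141.8 kPa)(103 − 72 L) = 4396 J.
W_total = 10927 + 4396 = 15323 J.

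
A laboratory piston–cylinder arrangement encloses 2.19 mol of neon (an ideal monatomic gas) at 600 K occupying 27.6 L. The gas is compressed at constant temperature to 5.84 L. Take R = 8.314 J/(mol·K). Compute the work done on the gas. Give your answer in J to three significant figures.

W ≈ 17000 J

Isothermal: W = nRT ln(V₂/V₁).
W = (2.19)(8.314)(600) × ln(5.84/27.6)
  = 10925 × -1.553
W_by_gas = -16967 J; work on gas = −W_by = 16967 J.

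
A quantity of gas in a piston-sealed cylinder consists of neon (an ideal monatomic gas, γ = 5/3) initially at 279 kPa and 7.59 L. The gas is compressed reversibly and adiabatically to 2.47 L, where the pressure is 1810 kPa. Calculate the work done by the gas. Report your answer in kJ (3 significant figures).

W ≈ -3.53 kJ

Adiabatic: W = (P₁V₁ − P₂V₂)/(γ − 1) with γ = 5/3.
P₁V₁ = 2118 J, P₂V₂ = 4471 J.
W = (2118 − 4471) / 0.6667 = -3530 J.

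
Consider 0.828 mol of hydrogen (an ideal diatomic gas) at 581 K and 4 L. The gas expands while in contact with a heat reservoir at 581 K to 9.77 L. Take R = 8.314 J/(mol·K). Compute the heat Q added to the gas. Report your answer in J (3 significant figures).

Isothermal ⇒ ΔU = 0, so Q = W = nRT ln(V₂/V₁).
Q = (0.828)(8.314)(581) ln(9.77/4) = 4000 × 0.893 = 3572 J.

Q ≈ 3570 J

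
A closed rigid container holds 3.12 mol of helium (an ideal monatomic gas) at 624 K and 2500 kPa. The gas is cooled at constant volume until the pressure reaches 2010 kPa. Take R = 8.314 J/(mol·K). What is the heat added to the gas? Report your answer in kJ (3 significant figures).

Constant volume ⇒ W = 0, so Q = ΔU = nCᵥΔT with Cᵥ = 3R/2 = 12.47 J/(mol·K).
At constant V, T₂/T₁ = P₂/P₁ ⇒ ΔT = T₁(P₂/P₁ − 1) = 624·(2010/2500 − 1) = -122.3 K.
ΔU = (3.12)(12.47)(-122.3) = -4759 J.

Q ≈ -4.76 kJ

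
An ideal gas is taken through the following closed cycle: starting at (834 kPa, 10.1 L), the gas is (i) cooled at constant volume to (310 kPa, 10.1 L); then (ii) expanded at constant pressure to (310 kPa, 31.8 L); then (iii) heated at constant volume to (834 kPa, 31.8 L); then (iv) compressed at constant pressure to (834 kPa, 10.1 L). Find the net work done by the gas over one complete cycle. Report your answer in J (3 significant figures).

W_net ≈ -11400 J

Constant-volume legs do no work.
W(ii) = (310)(31.8 − 10.1) = 6727 J; W(iv) = (834)(10.1 − 31.8) = -18098 J.
W_net = 6727 − 18098 = -11371 J (the counter-clockwise enclosed area).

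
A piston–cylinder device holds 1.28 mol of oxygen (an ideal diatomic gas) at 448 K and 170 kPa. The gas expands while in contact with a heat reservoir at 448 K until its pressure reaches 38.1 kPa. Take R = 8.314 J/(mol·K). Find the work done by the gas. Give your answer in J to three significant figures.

W ≈ 7130 J

Isothermal process: W = nRT ln(V₂/V₁) = nRT ln(P₁/P₂).
W = (1.28)(8.314)(448) × ln(170/38.1)
  = 4768 × ln(4.462) = 4768 × 1.496
W_by_gas = 7130 J.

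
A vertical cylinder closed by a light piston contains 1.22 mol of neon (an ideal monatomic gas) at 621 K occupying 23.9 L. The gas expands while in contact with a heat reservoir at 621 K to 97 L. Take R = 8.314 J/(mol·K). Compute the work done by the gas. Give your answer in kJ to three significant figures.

Isothermal: W = nRT ln(V₂/V₁).
W = (1.22)(8.314)(621) × ln(97/23.9)
  = 6299 × 1.401
W_by_gas = 8824 J.

W ≈ 8.82 kJ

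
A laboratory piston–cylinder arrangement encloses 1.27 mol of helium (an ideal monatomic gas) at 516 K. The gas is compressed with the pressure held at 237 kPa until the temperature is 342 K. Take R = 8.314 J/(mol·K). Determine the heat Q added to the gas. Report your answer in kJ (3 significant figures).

Isobaric: W = nRΔT = (1.27)(8.314)(-174) = -1837 J.
ΔU = nCᵥΔT with Cᵥ = 3R/2: ΔU = (1.27)(12.47)(-174) = -2756 J.
Q = ΔU + W = -2756 − 1837 = -4593 J.

Q ≈ -4.59 kJ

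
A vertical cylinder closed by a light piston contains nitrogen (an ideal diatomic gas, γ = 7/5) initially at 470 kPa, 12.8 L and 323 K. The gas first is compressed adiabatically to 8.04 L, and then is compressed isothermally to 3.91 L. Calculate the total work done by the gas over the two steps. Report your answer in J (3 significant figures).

Step 1 (adiabatic): W = (P₁V₁ − P₂V₂)/(γ−1) = (6016 − 7246)/0.4 = -3075 J.
After step 1: P = 901.2 kPa, V = 8.04 L, T = 389 K.
Step 2 (isothermal): W = P₁V₁ ln(V₂/V₁) = (7246) ln(3.91/8.04) = -5223 J.
W_total = -3075 − 5223 = -8298 J.

W_total ≈ -8300 J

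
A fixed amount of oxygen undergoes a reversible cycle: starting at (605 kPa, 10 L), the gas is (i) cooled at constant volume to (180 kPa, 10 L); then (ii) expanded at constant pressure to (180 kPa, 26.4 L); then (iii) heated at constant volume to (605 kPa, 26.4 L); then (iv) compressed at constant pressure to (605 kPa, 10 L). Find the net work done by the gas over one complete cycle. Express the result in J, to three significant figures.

W_net ≈ -6970 J

Constant-volume legs do no work.
W(ii) = (180)(26.4 − 10) = 2952 J; W(iv) = (605)(10 − 26.4) = -9922 J.
W_net = 2952 − 9922 = -6970 J (the counter-clockwise enclosed area).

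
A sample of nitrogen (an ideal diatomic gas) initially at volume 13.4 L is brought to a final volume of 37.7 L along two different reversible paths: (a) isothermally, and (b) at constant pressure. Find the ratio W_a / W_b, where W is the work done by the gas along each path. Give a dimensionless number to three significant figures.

W_a / W_b ≈ 0.570

Path (a) isothermal: W = P₁V₁ ln(V₂/V₁) → W_a/(P₁V₁) = 1.034.
Path (b) isobaric: W = P₁(V₂ − V₁) → W_b/(P₁V₁) = 1.813.
W_a / W_b = 1.034 / 1.813 = 0.5704.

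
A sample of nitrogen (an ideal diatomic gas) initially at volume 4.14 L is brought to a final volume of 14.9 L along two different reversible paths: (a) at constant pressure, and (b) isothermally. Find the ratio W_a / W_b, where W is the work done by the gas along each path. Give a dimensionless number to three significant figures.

Path (a) isobaric: W = P₁(V₂ − V₁) → W_a/(P₁V₁) = 2.599.
Path (b) isothermal: W = P₁V₁ ln(V₂/V₁) → W_b/(P₁V₁) = 1.281.
W_a / W_b = 2.599 / 1.281 = 2.029.

W_a / W_b ≈ 2.03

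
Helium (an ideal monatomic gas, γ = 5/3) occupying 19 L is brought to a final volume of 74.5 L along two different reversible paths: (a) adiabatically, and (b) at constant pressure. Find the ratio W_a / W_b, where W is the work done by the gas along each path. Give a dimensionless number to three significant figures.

Path (a) adiabatic: W = P₁V₁(1 − (V₁/V₂)^(γ−1))/(γ−1) → W_a/(P₁V₁) = 0.8968.
Path (b) isobaric: W = P₁(V₂ − V₁) → W_b/(P₁V₁) = 2.921.
W_a / W_b = 0.8968 / 2.921 = 0.307.

W_a / W_b ≈ 0.307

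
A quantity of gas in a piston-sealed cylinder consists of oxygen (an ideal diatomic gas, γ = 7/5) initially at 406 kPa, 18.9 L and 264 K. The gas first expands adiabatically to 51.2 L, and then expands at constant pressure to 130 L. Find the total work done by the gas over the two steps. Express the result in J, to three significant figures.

W_total ≈ 14200 J

Step 1 (adiabatic): W = (P₁V₁ − P₂V₂)/(γ−1) = (7673 − 5151)/0.4 = 6307 J.
After step 1: P = 100.6 kPa, V = 51.2 L, T = 177.2 K.
Step 2 (isobaric): W = PΔV = (100.6 kPa)(130 − 51.2 L) = 7927 J.
W_total = 6307 + 7927 = 14234 J.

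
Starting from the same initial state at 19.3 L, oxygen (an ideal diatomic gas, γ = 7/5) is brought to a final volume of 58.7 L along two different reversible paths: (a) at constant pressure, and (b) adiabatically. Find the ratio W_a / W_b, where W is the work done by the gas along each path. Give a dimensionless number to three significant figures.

W_a / W_b ≈ 2.27

Path (a) isobaric: W = P₁(V₂ − V₁) → W_a/(P₁V₁) = 2.041.
Path (b) adiabatic: W = P₁V₁(1 − (V₁/V₂)^(γ−1))/(γ−1) → W_b/(P₁V₁) = 0.8978.
W_a / W_b = 2.041 / 0.8978 = 2.274.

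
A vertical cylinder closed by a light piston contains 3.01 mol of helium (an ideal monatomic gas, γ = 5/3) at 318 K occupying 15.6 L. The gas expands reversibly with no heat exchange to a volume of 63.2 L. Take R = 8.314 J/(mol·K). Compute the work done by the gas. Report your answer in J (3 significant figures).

W ≈ 7240 J

Adiabatic: TV^(γ−1) = const with γ = 5/3.
T₂ = T₁ (V₁/V₂)^(γ−1) = 318 × (15.6/63.2)^0.667 = 318 × 0.3935 = 125.1 K.
W_by = nCᵥ(T₁ − T₂) = (3.01)(12.47)(318 − 125.1) = 7240 J.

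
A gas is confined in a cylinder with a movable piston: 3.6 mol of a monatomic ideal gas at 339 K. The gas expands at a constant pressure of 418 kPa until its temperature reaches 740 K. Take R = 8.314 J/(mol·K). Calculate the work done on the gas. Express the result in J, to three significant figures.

Isobaric: W = P ΔV = nR ΔT.
W = (3.6)(8.314)(740 − 339) = 12002 J.
Work on gas = −W_by = -12002 J.

W ≈ -12000 J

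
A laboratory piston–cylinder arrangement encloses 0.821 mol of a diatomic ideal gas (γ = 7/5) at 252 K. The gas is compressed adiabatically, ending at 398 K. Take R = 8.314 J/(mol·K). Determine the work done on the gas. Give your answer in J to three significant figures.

W ≈ 2490 J

Adiabatic ⇒ Q = 0, so W_by = −ΔU = nCᵥ(T₁ − T₂).
Cᵥ = 5R/2 = 20.79 J/(mol·K).
W = (0.821)(20.79)(252 − 398) = -2491 J.
Work on gas = −W_by = 2491 J.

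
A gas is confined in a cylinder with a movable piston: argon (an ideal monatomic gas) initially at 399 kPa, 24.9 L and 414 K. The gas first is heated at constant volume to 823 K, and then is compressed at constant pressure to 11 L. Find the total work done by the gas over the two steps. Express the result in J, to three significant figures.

Step 1 (isochoric): W = 0 (constant volume).
After step 1: P = 793.2 kPa (V unchanged).
Step 2 (isobaric): W = PΔV = (793.2 kPa)(11 − 24.9 L) = -11025 J.
W_total = 0 − 11025 = -11025 J.

W_total ≈ -11000 J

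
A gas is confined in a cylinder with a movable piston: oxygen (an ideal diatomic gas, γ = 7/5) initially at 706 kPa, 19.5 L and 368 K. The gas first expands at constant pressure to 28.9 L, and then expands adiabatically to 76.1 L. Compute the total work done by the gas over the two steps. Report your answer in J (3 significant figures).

W_total ≈ 23000 J

Step 1 (isobaric): W = PΔV = (706 kPa)(28.9 − 19.5 L) = 6636 J.
After step 1: P = 706 kPa, V = 28.9 L, T = 545.4 K.
Step 2 (adiabatic): W = (P₁V₁ − P₂V₂)/(γ−1) = (20403 − 13852)/0.4 = 16379 J.
W_total = 6636 + 16379 = 23015 J.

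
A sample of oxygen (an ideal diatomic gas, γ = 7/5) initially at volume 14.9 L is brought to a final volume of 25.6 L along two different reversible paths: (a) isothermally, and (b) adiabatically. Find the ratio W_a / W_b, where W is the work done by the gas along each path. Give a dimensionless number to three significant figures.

Path (a) isothermal: W = P₁V₁ ln(V₂/V₁) → W_a/(P₁V₁) = 0.5412.
Path (b) adiabatic: W = P₁V₁(1 − (V₁/V₂)^(γ−1))/(γ−1) → W_b/(P₁V₁) = 0.4867.
W_a / W_b = 0.5412 / 0.4867 = 1.112.

W_a / W_b ≈ 1.11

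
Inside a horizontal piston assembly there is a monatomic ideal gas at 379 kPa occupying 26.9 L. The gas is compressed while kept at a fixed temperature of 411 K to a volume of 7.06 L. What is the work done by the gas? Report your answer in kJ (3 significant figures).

W ≈ -13.6 kJ

Isothermal: W = nRT ln(V₂/V₁) = P₁V₁ ln(V₂/V₁).
P₁V₁ = (379 kPa)(26.9 L) = 10195 J.
W = 10195 × ln(7.06/26.9) = 10195 × -1.338
W_by_gas = -13638 J.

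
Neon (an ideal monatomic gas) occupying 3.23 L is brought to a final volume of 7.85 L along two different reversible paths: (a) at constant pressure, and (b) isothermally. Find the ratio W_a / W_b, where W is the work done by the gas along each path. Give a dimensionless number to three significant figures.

Path (a) isobaric: W = P₁(V₂ − V₁) → W_a/(P₁V₁) = 1.43.
Path (b) isothermal: W = P₁V₁ ln(V₂/V₁) → W_b/(P₁V₁) = 0.888.
W_a / W_b = 1.43 / 0.888 = 1.611.

W_a / W_b ≈ 1.61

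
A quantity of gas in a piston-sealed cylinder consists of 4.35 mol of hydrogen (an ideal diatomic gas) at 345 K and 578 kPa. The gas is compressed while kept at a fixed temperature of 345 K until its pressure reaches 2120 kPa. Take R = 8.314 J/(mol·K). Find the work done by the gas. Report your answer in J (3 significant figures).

Isothermal process: W = nRT ln(V₂/V₁) = nRT ln(P₁/P₂).
W = (4.35)(8.314)(345) × ln(578/2120)
  = 12477 × ln(0.2726) = 12477 × -1.3
W_by_gas = -16215 J.

W ≈ -16200 J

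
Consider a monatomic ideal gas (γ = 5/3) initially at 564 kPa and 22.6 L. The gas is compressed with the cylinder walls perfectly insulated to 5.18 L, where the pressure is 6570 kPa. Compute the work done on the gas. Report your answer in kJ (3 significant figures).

W ≈ 31.9 kJ

Adiabatic: W = (P₁V₁ − P₂V₂)/(γ − 1) with γ = 5/3.
P₁V₁ = 12746 J, P₂V₂ = 34033 J.
W = (12746 − 34033) / 0.6667 = -31929 J.
Work on gas = −W_by = 31929 J.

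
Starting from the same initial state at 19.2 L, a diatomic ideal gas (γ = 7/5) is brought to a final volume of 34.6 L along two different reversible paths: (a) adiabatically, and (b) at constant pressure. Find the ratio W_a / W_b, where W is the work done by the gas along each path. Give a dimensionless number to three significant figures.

W_a / W_b ≈ 0.654

Path (a) adiabatic: W = P₁V₁(1 − (V₁/V₂)^(γ−1))/(γ−1) → W_a/(P₁V₁) = 0.5247.
Path (b) isobaric: W = P₁(V₂ − V₁) → W_b/(P₁V₁) = 0.8021.
W_a / W_b = 0.5247 / 0.8021 = 0.6542.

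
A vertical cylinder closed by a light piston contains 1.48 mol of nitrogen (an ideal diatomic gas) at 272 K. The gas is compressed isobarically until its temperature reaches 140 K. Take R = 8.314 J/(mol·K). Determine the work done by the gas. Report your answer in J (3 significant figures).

W ≈ -1620 J

Isobaric: W = P ΔV = nR ΔT.
W = (1.48)(8.314)(140 − 272) = -1624 J.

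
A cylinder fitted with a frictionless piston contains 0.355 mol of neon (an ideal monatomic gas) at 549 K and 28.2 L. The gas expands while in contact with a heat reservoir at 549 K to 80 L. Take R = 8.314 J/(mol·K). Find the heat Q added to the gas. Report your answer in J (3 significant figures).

Q ≈ 1690 J

Isothermal ⇒ ΔU = 0, so Q = W = nRT ln(V₂/V₁).
Q = (0.355)(8.314)(549) ln(80/28.2) = 1620 × 1.043 = 1690 J.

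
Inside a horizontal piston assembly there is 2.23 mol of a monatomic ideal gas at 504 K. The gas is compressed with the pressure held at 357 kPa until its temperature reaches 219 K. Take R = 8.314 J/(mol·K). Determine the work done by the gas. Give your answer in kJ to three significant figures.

W ≈ -5.28 kJ

Isobaric: W = P ΔV = nR ΔT.
W = (2.23)(8.314)(219 − 504) = -5284 J.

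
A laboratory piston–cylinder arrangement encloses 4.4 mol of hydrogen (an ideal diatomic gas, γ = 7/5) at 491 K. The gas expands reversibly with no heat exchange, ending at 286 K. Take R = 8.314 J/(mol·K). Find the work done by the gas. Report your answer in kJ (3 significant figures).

Adiabatic ⇒ Q = 0, so W_by = −ΔU = nCᵥ(T₁ − T₂).
Cᵥ = 5R/2 = 20.79 J/(mol·K).
W = (4.4)(20.79)(491 − 286) = 18748 J.

W ≈ 18.7 kJ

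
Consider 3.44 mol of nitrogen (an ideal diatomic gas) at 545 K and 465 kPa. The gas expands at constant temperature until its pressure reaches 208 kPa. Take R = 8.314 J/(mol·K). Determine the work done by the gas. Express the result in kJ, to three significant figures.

W ≈ 12.5 kJ

Isothermal process: W = nRT ln(V₂/V₁) = nRT ln(P₁/P₂).
W = (3.44)(8.314)(545) × ln(465/208)
  = 15587 × ln(2.236) = 15587 × 0.8045
W_by_gas = 12540 J.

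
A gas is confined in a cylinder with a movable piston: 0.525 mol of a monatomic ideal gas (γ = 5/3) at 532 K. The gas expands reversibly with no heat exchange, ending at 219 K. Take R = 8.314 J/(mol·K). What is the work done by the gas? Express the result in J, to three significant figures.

W ≈ 2050 J

Adiabatic ⇒ Q = 0, so W_by = −ΔU = nCᵥ(T₁ − T₂).
Cᵥ = 3R/2 = 12.47 J/(mol·K).
W = (0.525)(12.47)(532 − 219) = 2049 J.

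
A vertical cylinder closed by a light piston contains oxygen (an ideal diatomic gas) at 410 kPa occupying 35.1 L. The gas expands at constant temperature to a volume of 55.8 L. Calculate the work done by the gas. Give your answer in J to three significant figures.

W ≈ 6670 J

Isothermal: W = nRT ln(V₂/V₁) = P₁V₁ ln(V₂/V₁).
P₁V₁ = (410 kPa)(35.1 L) = 14391 J.
W = 14391 × ln(55.8/35.1) = 14391 × 0.4636
W_by_gas = 6671 J.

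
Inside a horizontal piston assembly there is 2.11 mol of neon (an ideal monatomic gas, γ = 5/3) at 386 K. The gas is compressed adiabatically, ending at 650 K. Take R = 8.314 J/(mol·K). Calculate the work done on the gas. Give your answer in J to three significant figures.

Adiabatic ⇒ Q = 0, so W_by = −ΔU = nCᵥ(T₁ − T₂).
Cᵥ = 3R/2 = 12.47 J/(mol·K).
W = (2.11)(12.47)(386 − 650) = -6947 J.
Work on gas = −W_by = 6947 J.

W ≈ 6950 J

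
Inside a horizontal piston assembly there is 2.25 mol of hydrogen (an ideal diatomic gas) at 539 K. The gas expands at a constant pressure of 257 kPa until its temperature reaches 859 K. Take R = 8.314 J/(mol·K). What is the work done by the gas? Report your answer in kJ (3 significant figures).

W ≈ 5.99 kJ

Isobaric: W = P ΔV = nR ΔT.
W = (2.25)(8.314)(859 − 539) = 5986 J.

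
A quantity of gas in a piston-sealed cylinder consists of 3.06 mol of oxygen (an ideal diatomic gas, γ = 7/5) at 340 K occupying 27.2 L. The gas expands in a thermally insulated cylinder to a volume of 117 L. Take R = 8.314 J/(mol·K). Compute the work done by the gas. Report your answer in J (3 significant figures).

Adiabatic: TV^(γ−1) = const with γ = 7/5.
T₂ = T₁ (V₁/V₂)^(γ−1) = 340 × (27.2/117)^0.4 = 340 × 0.5579 = 189.7 K.
W_by = nCᵥ(T₁ − T₂) = (3.06)(20.79)(340 − 189.7) = 9560 J.

W ≈ 9560 J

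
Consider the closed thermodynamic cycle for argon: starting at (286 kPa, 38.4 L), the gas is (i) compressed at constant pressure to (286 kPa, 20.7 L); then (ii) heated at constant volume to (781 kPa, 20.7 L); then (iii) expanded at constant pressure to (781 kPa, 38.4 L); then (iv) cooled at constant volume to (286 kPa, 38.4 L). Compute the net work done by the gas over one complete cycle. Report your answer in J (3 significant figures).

Constant-volume legs do no work.
W(i) = (286)(20.7 − 38.4) = -5062 J; W(iii) = (781)(38.4 − 20.7) = 13824 J.
W_net = -5062 + 13824 = 8762 J (the clockwise enclosed area).

W_net ≈ 8760 J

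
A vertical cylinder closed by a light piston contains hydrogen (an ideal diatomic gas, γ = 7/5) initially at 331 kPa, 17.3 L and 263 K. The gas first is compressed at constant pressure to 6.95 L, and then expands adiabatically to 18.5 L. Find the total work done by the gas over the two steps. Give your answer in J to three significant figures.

W_total ≈ -1560 J

Step 1 (isobaric): W = PΔV = (331 kPa)(6.95 − 17.3 L) = -3426 J.
After step 1: P = 331 kPa, V = 6.95 L, T = 105.7 K.
Step 2 (adiabatic): W = (P₁V₁ − P₂V₂)/(γ−1) = (2300 − 1555)/0.4 = 1864 J.
W_total = -3426 + 1864 = -1562 J.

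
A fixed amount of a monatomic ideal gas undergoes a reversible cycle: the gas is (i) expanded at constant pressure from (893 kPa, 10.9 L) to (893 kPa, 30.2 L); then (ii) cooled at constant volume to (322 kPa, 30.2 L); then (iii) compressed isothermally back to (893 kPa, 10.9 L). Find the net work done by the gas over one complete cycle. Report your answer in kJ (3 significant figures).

W_net ≈ 7.32 kJ

Leg (i): W = PΔV = (893)(30.2 − 10.9) = 17235 J.
Leg (ii): W = 0.
Leg (iii): W = PᵢVᵢ ln(V_f/Vᵢ) = (9724) ln(10.9/30.2) = -9910 J.
W_net = 17235 − 9910 = 7325 J.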